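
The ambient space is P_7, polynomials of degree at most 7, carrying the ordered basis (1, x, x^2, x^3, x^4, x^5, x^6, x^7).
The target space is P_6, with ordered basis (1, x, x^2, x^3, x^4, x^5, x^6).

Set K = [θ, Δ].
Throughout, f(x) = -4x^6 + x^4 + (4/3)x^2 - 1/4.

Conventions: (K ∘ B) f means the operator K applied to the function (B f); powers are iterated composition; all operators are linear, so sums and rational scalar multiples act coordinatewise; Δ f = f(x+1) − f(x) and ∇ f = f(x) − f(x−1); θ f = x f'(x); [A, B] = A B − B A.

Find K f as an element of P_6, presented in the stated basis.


g(x) = 24x^5 + 120x^4 + 236x^3 + 228x^2 + (316/3)x + 52/3

Δ f = -24x^5 - 60x^4 - 76x^3 - 54x^2 - (52/3)x - 5/3
θ Δ f = -120x^5 - 240x^4 - 228x^3 - 108x^2 - (52/3)x
θ f = -24x^6 + 4x^4 + (8/3)x^2
Δ θ f = -144x^5 - 360x^4 - 464x^3 - 336x^2 - (368/3)x - 52/3
[θ, Δ] f = 24x^5 + 120x^4 + 236x^3 + 228x^2 + (316/3)x + 52/3


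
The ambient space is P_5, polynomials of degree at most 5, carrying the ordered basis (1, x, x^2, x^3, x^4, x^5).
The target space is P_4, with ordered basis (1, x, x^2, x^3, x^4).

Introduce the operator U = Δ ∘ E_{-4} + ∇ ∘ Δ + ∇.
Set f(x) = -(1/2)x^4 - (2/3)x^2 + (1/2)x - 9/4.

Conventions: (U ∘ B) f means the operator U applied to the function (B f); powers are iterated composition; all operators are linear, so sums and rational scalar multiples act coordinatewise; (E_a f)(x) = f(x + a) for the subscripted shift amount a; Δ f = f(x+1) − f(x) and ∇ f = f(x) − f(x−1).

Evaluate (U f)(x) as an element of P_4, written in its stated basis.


the image equals g(x) = -4x^3 + 18x^2 - (236/3)x + 92

E_{-4} f = -(1/2)x^4 + 8x^3 - (146/3)x^2 + (803/6)x - 1715/12
Δ E_{-4} f = -2x^3 + 21x^2 - (226/3)x + 278/3
Δ f = -2x^3 - 3x^2 - (10/3)x - 2/3
∇ Δ f = -6x^2 - 7/3
∇ f = -2x^3 + 3x^2 - (10/3)x + 5/3
(Δ ∘ E_{-4} + ∇ ∘ Δ + ∇) f = -4x^3 + 18x^2 - (236/3)x + 92


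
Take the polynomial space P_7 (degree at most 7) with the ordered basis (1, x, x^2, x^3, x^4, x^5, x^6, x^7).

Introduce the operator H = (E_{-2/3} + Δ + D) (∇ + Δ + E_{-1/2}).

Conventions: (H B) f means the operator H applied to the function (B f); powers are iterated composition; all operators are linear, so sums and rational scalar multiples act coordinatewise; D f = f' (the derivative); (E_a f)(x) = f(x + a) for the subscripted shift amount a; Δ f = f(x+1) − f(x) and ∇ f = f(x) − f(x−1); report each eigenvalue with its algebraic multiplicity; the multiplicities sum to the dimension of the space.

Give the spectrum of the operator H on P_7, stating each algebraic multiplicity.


image of 1: 1
image of x: x + 17/6
image of x^2: x^2 + (17/3)x + 205/36
image of x^3: x^3 + (17/2)x^2 + (205/12)x + 2177/216
image of x^4: x^4 + (34/3)x^3 + (205/6)x^2 + (2177/54)x + 22873/1296
image of x^5: x^5 + (85/6)x^4 + (1025/18)x^3 + (10885/108)x^2 + (114365/1296)x + 319421/7776
image of x^6: x^6 + 17x^5 + (1025/12)x^4 + (10885/54)x^3 + (114365/432)x^2 + (319421/1296)x + 2654821/46656
image of x^7: x^7 + (119/6)x^6 + (1435/12)x^5 + (76195/216)x^4 + (800555/1296)x^3 + (2235947/2592)x^2 + (18583747/46656)x + 44483513/279936
the matrix is upper triangular; its diagonal is (1, 1, 1, 1, 1, 1, 1, 1)
for a triangular matrix the eigenvalues are the diagonal entries, with algebraic multiplicity their repetition count

λ = 1 (multiplicity 8)


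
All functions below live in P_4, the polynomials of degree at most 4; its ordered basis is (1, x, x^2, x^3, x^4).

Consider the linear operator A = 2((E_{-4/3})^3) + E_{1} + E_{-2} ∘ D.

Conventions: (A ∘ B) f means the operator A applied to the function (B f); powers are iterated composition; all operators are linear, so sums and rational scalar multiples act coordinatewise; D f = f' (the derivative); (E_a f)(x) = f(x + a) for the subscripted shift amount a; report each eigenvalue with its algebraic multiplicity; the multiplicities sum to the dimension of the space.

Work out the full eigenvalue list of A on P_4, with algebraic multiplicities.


λ = 3 (multiplicity 5)

image of 1: 3
image of x: 3x - 6
image of x^2: 3x^2 - 12x + 29
image of x^3: 3x^3 - 18x^2 + 87x - 115
image of x^4: 3x^4 - 24x^3 + 174x^2 - 460x + 481
the matrix is upper triangular; its diagonal is (3, 3, 3, 3, 3)
for a triangular matrix the eigenvalues are the diagonal entries, with algebraic multiplicity their repetition count


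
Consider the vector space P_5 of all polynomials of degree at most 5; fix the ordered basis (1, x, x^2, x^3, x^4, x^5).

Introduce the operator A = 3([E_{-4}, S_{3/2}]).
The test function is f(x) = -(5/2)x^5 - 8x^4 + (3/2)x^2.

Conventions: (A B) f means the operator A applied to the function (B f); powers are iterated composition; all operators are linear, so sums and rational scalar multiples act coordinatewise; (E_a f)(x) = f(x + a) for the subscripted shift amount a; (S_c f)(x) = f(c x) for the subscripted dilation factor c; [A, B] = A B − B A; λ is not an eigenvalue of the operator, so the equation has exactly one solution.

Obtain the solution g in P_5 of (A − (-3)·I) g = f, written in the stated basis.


the image equals g(x) = -(5/6)x^5 - (2153/48)x^4 - (10377/16)x^3 + (16177/32)x^2 + (431949/16)x - 82061/6

write g with unknown coordinates in the stated basis and equate coefficients in (A − (-3)·I) g = f
solving from the highest basis element down gives g = -(5/6)x^5 - (2153/48)x^4 - (10377/16)x^3 + (16177/32)x^2 + (431949/16)x - 82061/6
check: A g = (2025/16)x^4 + (31131/16)x^3 - (48483/32)x^2 - (1295847/16)x + 82061/2
so A g − (-3)·g = -(5/2)x^5 - 8x^4 + (3/2)x^2 = f ✓


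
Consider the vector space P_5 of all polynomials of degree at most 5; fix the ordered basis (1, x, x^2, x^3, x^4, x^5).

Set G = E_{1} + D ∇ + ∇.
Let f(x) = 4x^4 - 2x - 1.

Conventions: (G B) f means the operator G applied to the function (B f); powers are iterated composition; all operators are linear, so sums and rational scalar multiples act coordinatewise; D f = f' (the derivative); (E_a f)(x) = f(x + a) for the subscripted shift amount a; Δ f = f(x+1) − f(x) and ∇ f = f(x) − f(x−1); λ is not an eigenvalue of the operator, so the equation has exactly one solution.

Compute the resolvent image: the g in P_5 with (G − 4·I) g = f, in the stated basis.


g(x) = -(4/3)x^4 - (32/9)x^3 - (112/9)x^2 - (574/27)x - 1841/81

write g with unknown coordinates in the stated basis and equate coefficients in (G − 4·I) g = f
solving from the highest basis element down gives g = -(4/3)x^4 - (32/9)x^3 - (112/9)x^2 - (574/27)x - 1841/81
check: G g = -(4/3)x^4 - (128/9)x^3 - (448/9)x^2 - (2350/27)x - 7445/81
so G g − 4·g = 4x^4 - 2x - 1 = f ✓


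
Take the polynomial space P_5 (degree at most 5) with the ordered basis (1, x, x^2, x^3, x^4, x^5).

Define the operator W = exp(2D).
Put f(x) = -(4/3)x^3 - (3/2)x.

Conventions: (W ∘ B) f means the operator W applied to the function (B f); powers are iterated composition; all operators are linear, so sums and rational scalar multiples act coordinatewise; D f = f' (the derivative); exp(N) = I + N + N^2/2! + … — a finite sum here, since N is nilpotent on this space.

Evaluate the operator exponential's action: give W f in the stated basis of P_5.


order-1 term: -8x^2 - 3
order-2 term: -16x
order-3 term: -32/3
the series for exp(2D) f terminates at order 3
exp(2D) f = -(4/3)x^3 - 8x^2 - (35/2)x - 41/3

the image equals g(x) = -(4/3)x^3 - 8x^2 - (35/2)x - 41/3


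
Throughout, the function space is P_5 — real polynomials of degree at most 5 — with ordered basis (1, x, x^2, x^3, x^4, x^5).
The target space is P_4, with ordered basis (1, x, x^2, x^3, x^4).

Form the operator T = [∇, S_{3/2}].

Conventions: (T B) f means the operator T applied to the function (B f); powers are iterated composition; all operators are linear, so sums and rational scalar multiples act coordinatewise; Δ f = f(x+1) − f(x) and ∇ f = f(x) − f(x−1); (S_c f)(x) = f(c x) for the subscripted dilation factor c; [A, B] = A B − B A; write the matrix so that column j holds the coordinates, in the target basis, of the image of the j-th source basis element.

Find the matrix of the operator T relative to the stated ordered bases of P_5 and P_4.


the matrix is [[0, 1/2, -5/4, 19/8, -65/16, 211/32]; [0, 0, 3/2, -45/8, 57/4, -975/32]; [0, 0, 0, 27/8, -135/8, 855/16]; [0, 0, 0, 0, 27/4, -675/16]; [0, 0, 0, 0, 0, 405/32]] (rows listed top to bottom)

image of 1: 0
image of x: 1/2
image of x^2: (3/2)x - 5/4
image of x^3: (27/8)x^2 - (45/8)x + 19/8
image of x^4: (27/4)x^3 - (135/8)x^2 + (57/4)x - 65/16
image of x^5: (405/32)x^4 - (675/16)x^3 + (855/16)x^2 - (975/32)x + 211/32
each image's coordinates form column j of the matrix


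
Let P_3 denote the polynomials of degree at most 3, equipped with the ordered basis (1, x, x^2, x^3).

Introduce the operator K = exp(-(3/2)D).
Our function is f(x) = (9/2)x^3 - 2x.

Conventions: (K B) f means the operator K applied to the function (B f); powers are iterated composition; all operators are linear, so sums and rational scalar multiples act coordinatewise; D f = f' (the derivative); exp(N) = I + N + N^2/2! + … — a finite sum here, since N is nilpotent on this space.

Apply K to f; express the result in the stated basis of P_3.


g(x) = (9/2)x^3 - (81/4)x^2 + (227/8)x - 195/16

order-1 term: -(81/4)x^2 + 3
order-2 term: (243/8)x
order-3 term: -243/16
the series for exp(-(3/2)D) f terminates at order 3
exp(-(3/2)D) f = (9/2)x^3 - (81/4)x^2 + (227/8)x - 195/16


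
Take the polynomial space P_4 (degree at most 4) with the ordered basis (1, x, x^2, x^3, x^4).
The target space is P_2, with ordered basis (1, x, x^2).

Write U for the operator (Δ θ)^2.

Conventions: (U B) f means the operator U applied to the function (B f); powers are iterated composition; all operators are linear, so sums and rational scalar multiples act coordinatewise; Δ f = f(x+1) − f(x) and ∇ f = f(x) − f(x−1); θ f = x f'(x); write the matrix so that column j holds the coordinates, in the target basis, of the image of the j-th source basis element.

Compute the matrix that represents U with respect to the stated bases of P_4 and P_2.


image of 1: 0
image of x: 0
image of x^2: 4
image of x^3: 36x + 27
image of x^4: 144x^2 + 240x + 112
each image's coordinates form column j of the matrix

the matrix is [[0, 0, 4, 27, 112]; [0, 0, 0, 36, 240]; [0, 0, 0, 0, 144]] (rows listed top to bottom)


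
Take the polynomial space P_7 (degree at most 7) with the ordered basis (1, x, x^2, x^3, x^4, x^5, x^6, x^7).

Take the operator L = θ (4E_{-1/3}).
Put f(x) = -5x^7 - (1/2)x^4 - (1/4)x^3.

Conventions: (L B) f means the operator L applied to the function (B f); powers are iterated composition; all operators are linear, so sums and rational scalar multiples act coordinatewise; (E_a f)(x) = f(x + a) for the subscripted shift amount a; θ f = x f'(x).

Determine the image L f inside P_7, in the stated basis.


g(x) = -140x^7 + 280x^6 - (700/3)x^5 + (2584/27)x^4 - (565/27)x^3 + (226/81)x^2 - (167/729)x

E_{-1/3} f = -5x^7 + (35/3)x^6 - (35/3)x^5 + (323/54)x^4 - (565/324)x^3 + (113/324)x^2 - (167/2916)x + 47/8748
(4E_{-1/3}) f = -20x^7 + (140/3)x^6 - (140/3)x^5 + (646/27)x^4 - (565/81)x^3 + (113/81)x^2 - (167/729)x + 47/2187
θ (4E_{-1/3}) f = -140x^7 + 280x^6 - (700/3)x^5 + (2584/27)x^4 - (565/27)x^3 + (226/81)x^2 - (167/729)x


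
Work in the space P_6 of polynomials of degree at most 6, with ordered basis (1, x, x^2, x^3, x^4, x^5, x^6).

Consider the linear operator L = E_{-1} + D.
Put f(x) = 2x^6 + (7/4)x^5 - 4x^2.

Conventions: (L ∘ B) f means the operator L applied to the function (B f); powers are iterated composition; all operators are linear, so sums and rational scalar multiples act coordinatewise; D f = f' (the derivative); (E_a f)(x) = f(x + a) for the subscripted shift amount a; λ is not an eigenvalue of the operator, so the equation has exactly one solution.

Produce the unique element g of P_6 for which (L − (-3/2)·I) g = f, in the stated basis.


g(x) = (4/5)x^6 + (7/10)x^5 - (24/5)x^4 + (18/5)x^3 + (198/25)x^2 - (287/25)x + 19/125

write g with unknown coordinates in the stated basis and equate coefficients in (L − (-3/2)·I) g = f
solving from the highest basis element down gives g = (4/5)x^6 + (7/10)x^5 - (24/5)x^4 + (18/5)x^3 + (198/25)x^2 - (287/25)x + 19/125
check: L g = (4/5)x^6 + (7/10)x^5 + (36/5)x^4 - (27/5)x^3 - (397/25)x^2 + (861/50)x - 57/250
so L g − (-3/2)·g = 2x^6 + (7/4)x^5 - 4x^2 = f ✓


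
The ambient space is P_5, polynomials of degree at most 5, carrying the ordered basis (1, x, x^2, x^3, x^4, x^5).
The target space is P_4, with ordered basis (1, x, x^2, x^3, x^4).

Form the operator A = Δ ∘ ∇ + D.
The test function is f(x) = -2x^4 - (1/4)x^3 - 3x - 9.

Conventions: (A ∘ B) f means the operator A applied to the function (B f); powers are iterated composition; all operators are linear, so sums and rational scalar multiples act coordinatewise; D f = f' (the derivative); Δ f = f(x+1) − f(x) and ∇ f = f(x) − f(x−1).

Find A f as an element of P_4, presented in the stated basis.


∇ f = -8x^3 + (45/4)x^2 - (29/4)x - 5/4
Δ ∇ f = -24x^2 - (3/2)x - 4
D f = -8x^3 - (3/4)x^2 - 3
(Δ ∘ ∇ + D) f = -8x^3 - (99/4)x^2 - (3/2)x - 7

the image equals g(x) = -8x^3 - (99/4)x^2 - (3/2)x - 7


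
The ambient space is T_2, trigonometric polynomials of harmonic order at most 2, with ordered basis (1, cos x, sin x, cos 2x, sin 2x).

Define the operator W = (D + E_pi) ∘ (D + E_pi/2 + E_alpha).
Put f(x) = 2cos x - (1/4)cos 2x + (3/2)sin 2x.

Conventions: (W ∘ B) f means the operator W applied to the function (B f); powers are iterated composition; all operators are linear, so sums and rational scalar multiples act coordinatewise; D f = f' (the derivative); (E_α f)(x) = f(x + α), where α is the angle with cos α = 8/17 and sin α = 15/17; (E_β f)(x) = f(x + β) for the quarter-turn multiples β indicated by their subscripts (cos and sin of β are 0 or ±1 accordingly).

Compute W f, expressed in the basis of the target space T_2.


D f = -2sin x + 3cos 2x + (1/2)sin 2x
E_pi/2 f = -2sin x + (1/4)cos 2x - (3/2)sin 2x
E_alpha f = (16/17)cos x - (30/17)sin x + (1601/1156)cos 2x - (363/578)sin 2x
(D + E_pi/2 + E_alpha) f = (16/17)cos x - (98/17)sin x + (2679/578)cos 2x - (941/578)sin 2x
D (D + E_pi/2 + E_alpha) f = -(98/17)cos x - (16/17)sin x - (941/289)cos 2x - (2679/289)sin 2x
E_pi (D + E_pi/2 + E_alpha) f = -(16/17)cos x + (98/17)sin x + (2679/578)cos 2x - (941/578)sin 2x
(D + E_pi) (D + E_pi/2 + E_alpha) f = -(114/17)cos x + (82/17)sin x + (797/578)cos 2x - (6299/578)sin 2x

the image equals g(x) = -(114/17)cos x + (82/17)sin x + (797/578)cos 2x - (6299/578)sin 2x


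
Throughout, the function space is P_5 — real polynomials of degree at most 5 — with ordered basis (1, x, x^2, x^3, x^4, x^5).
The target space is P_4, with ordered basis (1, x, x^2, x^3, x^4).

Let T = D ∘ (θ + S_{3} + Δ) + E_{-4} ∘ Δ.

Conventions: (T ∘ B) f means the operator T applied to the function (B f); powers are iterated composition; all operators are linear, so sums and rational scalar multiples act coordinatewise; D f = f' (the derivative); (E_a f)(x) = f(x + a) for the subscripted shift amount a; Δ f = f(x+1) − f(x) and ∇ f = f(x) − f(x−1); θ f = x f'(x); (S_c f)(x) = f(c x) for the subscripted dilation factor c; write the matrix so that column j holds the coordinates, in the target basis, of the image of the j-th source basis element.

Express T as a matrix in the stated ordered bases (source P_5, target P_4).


image of 1: 0
image of x: 5
image of x^2: 24x - 5
image of x^3: 93x^2 - 15x + 40
image of x^4: 344x^3 - 30x^2 + 160x - 171
image of x^5: 1245x^4 - 50x^3 + 400x^2 - 855x + 786
each image's coordinates form column j of the matrix

the matrix is [[0, 5, -5, 40, -171, 786]; [0, 0, 24, -15, 160, -855]; [0, 0, 0, 93, -30, 400]; [0, 0, 0, 0, 344, -50]; [0, 0, 0, 0, 0, 1245]] (rows listed top to bottom)


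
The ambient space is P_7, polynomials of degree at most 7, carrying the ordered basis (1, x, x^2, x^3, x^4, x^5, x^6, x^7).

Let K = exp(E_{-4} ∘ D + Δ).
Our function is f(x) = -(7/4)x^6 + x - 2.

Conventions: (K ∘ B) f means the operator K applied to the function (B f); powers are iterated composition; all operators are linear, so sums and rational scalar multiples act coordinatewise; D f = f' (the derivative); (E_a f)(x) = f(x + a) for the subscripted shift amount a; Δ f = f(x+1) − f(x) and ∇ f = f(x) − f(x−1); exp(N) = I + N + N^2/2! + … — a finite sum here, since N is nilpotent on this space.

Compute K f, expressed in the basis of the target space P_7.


the image equals g(x) = -(7/4)x^6 - 21x^5 + (315/4)x^4 - 525x^3 - 3465x^2 + (37739/2)x - 94171/4

order-1 term: -21x^5 + (735/4)x^4 - 1715x^3 + (26775/4)x^2 - (26901/2)x + 43009/4
order-2 term: -105x^4 + 1470x^3 - (56595/4)x^2 + 62790x - 463099/4
order-3 term: -280x^3 + 4410x^2 - 36015x + 431235/4
order-4 term: -420x^2 + 5880x - 29155
order-5 term: -336x + 2940
order-6 term: -112
the series for exp(E_{-4} ∘ D + Δ) f terminates at order 6
exp(E_{-4} ∘ D + Δ) f = -(7/4)x^6 - 21x^5 + (315/4)x^4 - 525x^3 - 3465x^2 + (37739/2)x - 94171/4


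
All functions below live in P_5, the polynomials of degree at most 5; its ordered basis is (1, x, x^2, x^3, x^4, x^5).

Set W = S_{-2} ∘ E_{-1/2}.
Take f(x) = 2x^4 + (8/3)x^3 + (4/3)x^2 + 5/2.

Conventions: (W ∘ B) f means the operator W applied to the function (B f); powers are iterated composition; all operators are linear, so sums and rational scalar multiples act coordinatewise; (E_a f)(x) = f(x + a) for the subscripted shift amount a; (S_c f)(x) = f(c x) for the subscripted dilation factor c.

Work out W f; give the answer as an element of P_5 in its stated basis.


g(x) = 32x^4 + (32/3)x^3 + (4/3)x^2 + (2/3)x + 21/8

E_{-1/2} f = 2x^4 - (4/3)x^3 + (1/3)x^2 - (1/3)x + 21/8
S_{-2} E_{-1/2} f = 32x^4 + (32/3)x^3 + (4/3)x^2 + (2/3)x + 21/8


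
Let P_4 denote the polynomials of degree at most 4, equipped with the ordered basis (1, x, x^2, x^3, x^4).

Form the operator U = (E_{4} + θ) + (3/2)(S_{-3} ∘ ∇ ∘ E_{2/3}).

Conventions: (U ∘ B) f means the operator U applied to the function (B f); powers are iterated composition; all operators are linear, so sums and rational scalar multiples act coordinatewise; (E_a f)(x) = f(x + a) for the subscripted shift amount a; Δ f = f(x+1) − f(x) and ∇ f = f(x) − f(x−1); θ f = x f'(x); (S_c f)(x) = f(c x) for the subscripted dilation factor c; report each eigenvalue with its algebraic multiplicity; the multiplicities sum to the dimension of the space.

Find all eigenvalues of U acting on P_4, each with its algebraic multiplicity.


λ = 1 (multiplicity 1), λ = 2 (multiplicity 1), λ = 3 (multiplicity 1), λ = 4 (multiplicity 1), λ = 5 (multiplicity 1)

image of 1: 1
image of x: 2x + 11/2
image of x^2: 3x^2 - x + 33/2
image of x^3: 4x^3 + (105/2)x^2 + (87/2)x + 129/2
image of x^4: 5x^4 - 146x^3 + 123x^2 + 250x + 4613/18
the matrix is upper triangular; its diagonal is (1, 2, 3, 4, 5)
for a triangular matrix the eigenvalues are the diagonal entries, with algebraic multiplicity their repetition count


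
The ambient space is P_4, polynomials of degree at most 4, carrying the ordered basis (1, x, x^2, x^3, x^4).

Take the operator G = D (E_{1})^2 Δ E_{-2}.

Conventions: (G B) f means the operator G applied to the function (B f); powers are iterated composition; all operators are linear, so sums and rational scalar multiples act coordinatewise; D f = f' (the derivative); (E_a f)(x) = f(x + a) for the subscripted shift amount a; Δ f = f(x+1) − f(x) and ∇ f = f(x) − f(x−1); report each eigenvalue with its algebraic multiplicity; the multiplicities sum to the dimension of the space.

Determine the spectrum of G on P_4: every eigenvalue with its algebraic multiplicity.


λ = 0 (multiplicity 5)

image of 1: 0
image of x: 0
image of x^2: 2
image of x^3: 6x + 3
image of x^4: 12x^2 + 12x + 4
the matrix is upper triangular; its diagonal is (0, 0, 0, 0, 0)
for a triangular matrix the eigenvalues are the diagonal entries, with algebraic multiplicity their repetition count


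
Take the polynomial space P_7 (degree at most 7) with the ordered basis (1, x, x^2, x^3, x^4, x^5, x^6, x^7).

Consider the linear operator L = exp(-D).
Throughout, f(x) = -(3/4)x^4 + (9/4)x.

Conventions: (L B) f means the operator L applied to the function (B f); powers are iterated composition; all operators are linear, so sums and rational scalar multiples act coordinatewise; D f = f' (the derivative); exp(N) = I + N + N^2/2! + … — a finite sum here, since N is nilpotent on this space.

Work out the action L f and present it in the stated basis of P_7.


the result is g(x) = -(3/4)x^4 + 3x^3 - (9/2)x^2 + (21/4)x - 3

order-1 term: 3x^3 - 9/4
order-2 term: -(9/2)x^2
order-3 term: 3x
order-4 term: -3/4
the series for exp(-D) f terminates at order 4
exp(-D) f = -(3/4)x^4 + 3x^3 - (9/2)x^2 + (21/4)x - 3


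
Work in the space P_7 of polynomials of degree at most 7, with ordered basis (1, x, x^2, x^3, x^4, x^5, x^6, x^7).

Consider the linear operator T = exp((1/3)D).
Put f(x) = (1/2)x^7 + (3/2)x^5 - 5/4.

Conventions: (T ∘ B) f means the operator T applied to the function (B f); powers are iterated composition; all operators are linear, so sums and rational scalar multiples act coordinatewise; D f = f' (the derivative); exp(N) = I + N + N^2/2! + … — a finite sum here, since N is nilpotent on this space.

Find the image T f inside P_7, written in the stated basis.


order-1 term: (7/6)x^6 + (5/2)x^4
order-2 term: (7/6)x^5 + (5/3)x^3
order-3 term: (35/54)x^4 + (5/9)x^2
order-4 term: (35/162)x^3 + (5/54)x
order-5 term: (7/162)x^2 + 1/162
order-6 term: (7/1458)x
order-7 term: 1/4374
the series for exp((1/3)D) f terminates at order 7
exp((1/3)D) f = (1/2)x^7 + (7/6)x^6 + (8/3)x^5 + (85/27)x^4 + (305/162)x^3 + (97/162)x^2 + (71/729)x - 10879/8748

g(x) = (1/2)x^7 + (7/6)x^6 + (8/3)x^5 + (85/27)x^4 + (305/162)x^3 + (97/162)x^2 + (71/729)x - 10879/8748


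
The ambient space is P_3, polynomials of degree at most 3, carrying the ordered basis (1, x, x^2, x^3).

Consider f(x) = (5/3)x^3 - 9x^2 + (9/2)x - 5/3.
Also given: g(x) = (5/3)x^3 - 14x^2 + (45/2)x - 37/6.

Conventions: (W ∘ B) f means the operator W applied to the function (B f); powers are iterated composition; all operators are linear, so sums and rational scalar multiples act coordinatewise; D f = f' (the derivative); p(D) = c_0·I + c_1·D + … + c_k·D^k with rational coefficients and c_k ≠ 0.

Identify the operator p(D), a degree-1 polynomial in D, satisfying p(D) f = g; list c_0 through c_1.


D^0 f = (5/3)x^3 - 9x^2 + (9/2)x - 5/3
D^1 f = 5x^2 - 18x + 9/2
matching coefficients of g against c_0 f + c_1 Df + … from the top degree down determines the c_i
solution: c_0 = 1, c_1 = -1

p(D) = I − D, i.e. c_0 = 1, c_1 = -1


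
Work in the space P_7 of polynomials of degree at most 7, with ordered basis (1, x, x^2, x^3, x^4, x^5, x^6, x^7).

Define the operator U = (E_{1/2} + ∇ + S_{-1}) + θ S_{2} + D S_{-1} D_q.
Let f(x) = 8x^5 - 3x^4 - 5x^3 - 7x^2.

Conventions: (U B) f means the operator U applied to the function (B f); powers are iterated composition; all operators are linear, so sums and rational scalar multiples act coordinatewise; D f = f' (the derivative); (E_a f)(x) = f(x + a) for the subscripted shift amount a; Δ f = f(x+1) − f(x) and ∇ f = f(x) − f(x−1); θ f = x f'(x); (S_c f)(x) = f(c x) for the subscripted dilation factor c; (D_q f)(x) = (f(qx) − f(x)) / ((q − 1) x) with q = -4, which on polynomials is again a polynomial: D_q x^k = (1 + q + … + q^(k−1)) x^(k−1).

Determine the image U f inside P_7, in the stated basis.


the image equals g(x) = 1280x^5 - 138x^4 + 6362x^3 - 448x^2 - (763/4)x - 165/16

E_{1/2} f = 8x^5 + 17x^4 + 9x^3 - 9x^2 - (39/4)x - 37/16
∇ f = 40x^4 - 92x^3 + 83x^2 - 51x + 13
S_{-1} f = -8x^5 - 3x^4 + 5x^3 - 7x^2
(E_{1/2} + ∇ + S_{-1}) f = 54x^4 - 78x^3 + 67x^2 - (243/4)x + 171/16
S_{2} f = 256x^5 - 48x^4 - 40x^3 - 28x^2
θ S_{2} f = 1280x^5 - 192x^4 - 120x^3 - 56x^2
D_q f = 1640x^4 + 153x^3 - 65x^2 + 21x
S_{-1} D_q f = 1640x^4 - 153x^3 - 65x^2 - 21x
D S_{-1} D_q f = 6560x^3 - 459x^2 - 130x - 21
((E_{1/2} + ∇ + S_{-1}) + θ S_{2} + D S_{-1} D_q) f = 1280x^5 - 138x^4 + 6362x^3 - 448x^2 - (763/4)x - 165/16


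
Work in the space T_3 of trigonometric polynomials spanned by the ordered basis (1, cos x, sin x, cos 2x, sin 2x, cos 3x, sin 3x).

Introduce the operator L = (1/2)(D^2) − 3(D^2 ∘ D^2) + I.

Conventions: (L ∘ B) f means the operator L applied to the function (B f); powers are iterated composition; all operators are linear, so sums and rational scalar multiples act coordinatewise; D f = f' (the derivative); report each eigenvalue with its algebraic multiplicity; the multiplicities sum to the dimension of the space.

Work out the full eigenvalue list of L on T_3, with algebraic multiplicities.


image of 1: 1
image of cos x: -(5/2)cos x
image of sin x: -(5/2)sin x
image of cos 2x: -49cos 2x
image of sin 2x: -49sin 2x
image of cos 3x: -(493/2)cos 3x
image of sin 3x: -(493/2)sin 3x
the matrix is diagonal; its diagonal is (1, -5/2, -5/2, -49, -49, -493/2, -493/2)
for a triangular matrix the eigenvalues are the diagonal entries, with algebraic multiplicity their repetition count

λ = -493/2 (multiplicity 2), λ = -49 (multiplicity 2), λ = -5/2 (multiplicity 2), λ = 1 (multiplicity 1)


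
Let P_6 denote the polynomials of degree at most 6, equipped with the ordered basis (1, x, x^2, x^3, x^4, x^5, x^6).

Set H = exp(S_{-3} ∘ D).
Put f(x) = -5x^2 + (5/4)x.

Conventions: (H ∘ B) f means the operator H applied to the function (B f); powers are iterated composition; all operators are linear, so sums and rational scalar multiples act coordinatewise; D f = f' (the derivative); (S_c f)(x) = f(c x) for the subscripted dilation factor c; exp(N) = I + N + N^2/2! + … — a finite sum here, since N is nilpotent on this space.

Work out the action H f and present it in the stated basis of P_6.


the result is g(x) = -5x^2 + (125/4)x + 65/4

order-1 term: 30x + 5/4
order-2 term: 15
the series for exp(S_{-3} ∘ D) f terminates at order 2
exp(S_{-3} ∘ D) f = -5x^2 + (125/4)x + 65/4


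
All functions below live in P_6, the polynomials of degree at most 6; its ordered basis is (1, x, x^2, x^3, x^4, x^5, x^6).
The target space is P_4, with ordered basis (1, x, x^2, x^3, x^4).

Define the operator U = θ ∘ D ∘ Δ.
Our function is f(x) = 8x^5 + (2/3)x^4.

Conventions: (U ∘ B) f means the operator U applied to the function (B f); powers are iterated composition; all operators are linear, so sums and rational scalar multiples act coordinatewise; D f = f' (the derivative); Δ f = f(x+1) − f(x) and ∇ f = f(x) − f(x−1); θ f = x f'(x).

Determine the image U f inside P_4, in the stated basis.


Δ f = 40x^4 + (248/3)x^3 + 84x^2 + (128/3)x + 26/3
D Δ f = 160x^3 + 248x^2 + 168x + 128/3
θ D Δ f = 480x^3 + 496x^2 + 168x

g(x) = 480x^3 + 496x^2 + 168x


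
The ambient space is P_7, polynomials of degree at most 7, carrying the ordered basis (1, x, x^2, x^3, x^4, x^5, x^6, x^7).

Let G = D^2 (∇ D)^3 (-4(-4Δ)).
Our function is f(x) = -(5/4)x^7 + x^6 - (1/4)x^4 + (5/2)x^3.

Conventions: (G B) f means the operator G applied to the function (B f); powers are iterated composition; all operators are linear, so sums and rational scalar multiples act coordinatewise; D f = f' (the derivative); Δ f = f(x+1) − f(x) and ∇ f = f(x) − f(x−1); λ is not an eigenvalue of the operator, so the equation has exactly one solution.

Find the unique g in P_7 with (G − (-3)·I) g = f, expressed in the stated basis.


write g with unknown coordinates in the stated basis and equate coefficients in (G − (-3)·I) g = f
solving from the highest basis element down gives g = -(5/12)x^7 + (1/3)x^6 - (1/12)x^4 + (5/6)x^3
check: G g = 0
so G g − (-3)·g = -(5/4)x^7 + x^6 - (1/4)x^4 + (5/2)x^3 = f ✓

the image equals g(x) = -(5/12)x^7 + (1/3)x^6 - (1/12)x^4 + (5/6)x^3


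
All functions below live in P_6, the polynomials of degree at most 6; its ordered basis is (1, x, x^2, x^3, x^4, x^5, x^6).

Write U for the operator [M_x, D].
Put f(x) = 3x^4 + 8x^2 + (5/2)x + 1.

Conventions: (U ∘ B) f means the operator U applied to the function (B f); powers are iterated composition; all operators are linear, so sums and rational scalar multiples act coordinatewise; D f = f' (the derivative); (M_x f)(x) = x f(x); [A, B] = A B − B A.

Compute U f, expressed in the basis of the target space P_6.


D f = 12x^3 + 16x + 5/2
M_x D f = 12x^4 + 16x^2 + (5/2)x
M_x f = 3x^5 + 8x^3 + (5/2)x^2 + x
D M_x f = 15x^4 + 24x^2 + 5x + 1
[M_x, D] f = -3x^4 - 8x^2 - (5/2)x - 1

the result is g(x) = -3x^4 - 8x^2 - (5/2)x - 1


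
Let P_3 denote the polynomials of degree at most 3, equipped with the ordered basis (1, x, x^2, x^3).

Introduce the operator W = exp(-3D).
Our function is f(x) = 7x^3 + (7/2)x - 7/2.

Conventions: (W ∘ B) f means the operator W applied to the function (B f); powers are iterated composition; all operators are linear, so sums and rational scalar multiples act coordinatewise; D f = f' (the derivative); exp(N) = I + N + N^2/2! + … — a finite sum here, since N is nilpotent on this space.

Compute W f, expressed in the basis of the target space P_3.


the result is g(x) = 7x^3 - 63x^2 + (385/2)x - 203

order-1 term: -63x^2 - 21/2
order-2 term: 189x
order-3 term: -189
the series for exp(-3D) f terminates at order 3
exp(-3D) f = 7x^3 - 63x^2 + (385/2)x - 203


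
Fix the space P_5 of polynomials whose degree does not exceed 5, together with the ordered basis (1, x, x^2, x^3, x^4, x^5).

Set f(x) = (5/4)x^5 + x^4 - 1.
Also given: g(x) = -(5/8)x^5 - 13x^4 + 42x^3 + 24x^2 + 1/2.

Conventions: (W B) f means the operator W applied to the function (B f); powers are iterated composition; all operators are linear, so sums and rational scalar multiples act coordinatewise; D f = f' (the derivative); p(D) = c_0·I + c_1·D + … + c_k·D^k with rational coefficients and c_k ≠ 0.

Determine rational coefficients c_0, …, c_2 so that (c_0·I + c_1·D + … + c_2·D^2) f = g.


p(D) = -(1/2)·I − 2·D + 2·D^2, i.e. c_0 = -1/2, c_1 = -2, c_2 = 2

D^0 f = (5/4)x^5 + x^4 - 1
D^1 f = (25/4)x^4 + 4x^3
D^2 f = 25x^3 + 12x^2
matching coefficients of g against c_0 f + c_1 Df + … from the top degree down determines the c_i
solution: c_0 = -1/2, c_1 = -2, c_2 = 2


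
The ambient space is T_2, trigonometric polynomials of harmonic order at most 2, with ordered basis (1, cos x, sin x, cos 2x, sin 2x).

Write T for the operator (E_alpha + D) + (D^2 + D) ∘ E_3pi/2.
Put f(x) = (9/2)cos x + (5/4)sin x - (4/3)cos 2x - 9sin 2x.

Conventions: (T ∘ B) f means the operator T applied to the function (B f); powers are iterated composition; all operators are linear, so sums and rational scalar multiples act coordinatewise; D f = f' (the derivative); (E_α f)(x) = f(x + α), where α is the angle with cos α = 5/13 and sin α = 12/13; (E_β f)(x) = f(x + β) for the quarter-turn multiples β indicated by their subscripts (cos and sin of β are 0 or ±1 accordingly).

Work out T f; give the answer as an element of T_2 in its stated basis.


the result is g(x) = (257/26)cos x - (297/26)sin x - (5468/507)cos 2x - (4853/169)sin 2x

E_alpha f = (75/26)cos x - (191/52)sin x - (2764/507)cos 2x + (1231/169)sin 2x
D f = (5/4)cos x - (9/2)sin x - 18cos 2x + (8/3)sin 2x
(E_alpha + D) f = (215/52)cos x - (425/52)sin x - (11890/507)cos 2x + (5045/507)sin 2x
E_3pi/2 f = -(5/4)cos x + (9/2)sin x + (4/3)cos 2x + 9sin 2x
D E_3pi/2 f = (9/2)cos x + (5/4)sin x + 18cos 2x - (8/3)sin 2x
D D E_3pi/2 f = (5/4)cos x - (9/2)sin x - (16/3)cos 2x - 36sin 2x
D E_3pi/2 f = (9/2)cos x + (5/4)sin x + 18cos 2x - (8/3)sin 2x
(D^2 + D) E_3pi/2 f = (23/4)cos x - (13/4)sin x + (38/3)cos 2x - (116/3)sin 2x
((E_alpha + D) + (D^2 + D) ∘ E_3pi/2) f = (257/26)cos x - (297/26)sin x - (5468/507)cos 2x - (4853/169)sin 2x


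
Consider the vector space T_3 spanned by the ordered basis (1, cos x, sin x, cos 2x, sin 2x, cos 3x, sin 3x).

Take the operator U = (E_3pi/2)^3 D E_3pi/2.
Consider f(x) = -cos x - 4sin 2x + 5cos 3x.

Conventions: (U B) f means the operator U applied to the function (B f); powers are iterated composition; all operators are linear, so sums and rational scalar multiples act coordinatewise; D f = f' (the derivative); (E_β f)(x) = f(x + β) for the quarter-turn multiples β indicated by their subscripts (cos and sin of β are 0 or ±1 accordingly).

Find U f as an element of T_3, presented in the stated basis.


the result is g(x) = sin x - 8cos 2x - 15sin 3x

E_3pi/2 f = -sin x + 4sin 2x - 5sin 3x
D E_3pi/2 f = -cos x + 8cos 2x - 15cos 3x
E_3pi/2 (D E_3pi/2) f = -sin x - 8cos 2x + 15sin 3x
E_3pi/2 E_3pi/2 (D E_3pi/2) f = cos x + 8cos 2x + 15cos 3x
E_3pi/2 E_3pi/2 E_3pi/2 (D E_3pi/2) f = sin x - 8cos 2x - 15sin 3x


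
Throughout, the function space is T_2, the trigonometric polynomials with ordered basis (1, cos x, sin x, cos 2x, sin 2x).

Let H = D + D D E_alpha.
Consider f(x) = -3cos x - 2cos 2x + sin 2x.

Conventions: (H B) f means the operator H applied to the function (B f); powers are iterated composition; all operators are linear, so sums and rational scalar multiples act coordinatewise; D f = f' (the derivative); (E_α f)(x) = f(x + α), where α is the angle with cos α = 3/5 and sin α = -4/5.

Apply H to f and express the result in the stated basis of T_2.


D f = 3sin x + 2cos 2x + 4sin 2x
E_alpha f = -(9/5)cos x - (12/5)sin x - (2/5)cos 2x - (11/5)sin 2x
D E_alpha f = -(12/5)cos x + (9/5)sin x - (22/5)cos 2x + (4/5)sin 2x
D D E_alpha f = (9/5)cos x + (12/5)sin x + (8/5)cos 2x + (44/5)sin 2x
(D + D D E_alpha) f = (9/5)cos x + (27/5)sin x + (18/5)cos 2x + (64/5)sin 2x

g(x) = (9/5)cos x + (27/5)sin x + (18/5)cos 2x + (64/5)sin 2x


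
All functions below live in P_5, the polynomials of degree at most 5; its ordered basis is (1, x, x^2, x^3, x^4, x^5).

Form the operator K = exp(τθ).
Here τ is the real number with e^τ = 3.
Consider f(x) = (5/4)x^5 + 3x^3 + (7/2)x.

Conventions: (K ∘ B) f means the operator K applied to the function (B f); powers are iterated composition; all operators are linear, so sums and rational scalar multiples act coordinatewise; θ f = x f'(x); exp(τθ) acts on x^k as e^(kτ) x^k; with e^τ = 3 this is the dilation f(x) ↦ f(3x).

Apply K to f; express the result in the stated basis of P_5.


exp(τθ) x^k = e^(kτ) x^k; with e^τ = 3 this sends x^k to 3^k x^k
x ↦ 3 x
x^3 ↦ 27 x^3
x^5 ↦ 243 x^5
applying this coordinatewise to f: exp(τθ) f = (1215/4)x^5 + 81x^3 + (21/2)x

the image equals g(x) = (1215/4)x^5 + 81x^3 + (21/2)x


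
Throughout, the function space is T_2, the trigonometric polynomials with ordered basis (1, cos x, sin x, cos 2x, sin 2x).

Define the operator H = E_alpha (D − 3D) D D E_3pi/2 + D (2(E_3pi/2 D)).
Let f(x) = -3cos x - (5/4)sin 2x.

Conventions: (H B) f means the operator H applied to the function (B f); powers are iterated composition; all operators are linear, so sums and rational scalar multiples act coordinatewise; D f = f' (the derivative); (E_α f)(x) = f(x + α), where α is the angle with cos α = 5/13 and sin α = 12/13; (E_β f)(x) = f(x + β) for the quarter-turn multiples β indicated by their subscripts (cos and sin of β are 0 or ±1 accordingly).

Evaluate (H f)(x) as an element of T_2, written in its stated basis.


E_3pi/2 f = -3sin x + (5/4)sin 2x
D E_3pi/2 f = -3cos x + (5/2)cos 2x
D (D E_3pi/2) f = 3sin x - 5sin 2x
D (D D E_3pi/2) f = 3cos x - 10cos 2x
D (D D E_3pi/2) f = 3cos x - 10cos 2x
(-3D) (D D E_3pi/2) f = -9cos x + 30cos 2x
(D − 3D) (D D E_3pi/2) f = -6cos x + 20cos 2x
E_alpha (D − 3D) (D D E_3pi/2) f = -(30/13)cos x + (72/13)sin x - (2380/169)cos 2x - (2400/169)sin 2x
D f = 3sin x - (5/2)cos 2x
E_3pi/2 D f = -3cos x + (5/2)cos 2x
(2(E_3pi/2 D)) f = -6cos x + 5cos 2x
D (2(E_3pi/2 D)) f = 6sin x - 10sin 2x
(E_alpha (D − 3D) D D E_3pi/2 + D (2(E_3pi/2 D))) f = -(30/13)cos x + (150/13)sin x - (2380/169)cos 2x - (4090/169)sin 2x

g(x) = -(30/13)cos x + (150/13)sin x - (2380/169)cos 2x - (4090/169)sin 2x


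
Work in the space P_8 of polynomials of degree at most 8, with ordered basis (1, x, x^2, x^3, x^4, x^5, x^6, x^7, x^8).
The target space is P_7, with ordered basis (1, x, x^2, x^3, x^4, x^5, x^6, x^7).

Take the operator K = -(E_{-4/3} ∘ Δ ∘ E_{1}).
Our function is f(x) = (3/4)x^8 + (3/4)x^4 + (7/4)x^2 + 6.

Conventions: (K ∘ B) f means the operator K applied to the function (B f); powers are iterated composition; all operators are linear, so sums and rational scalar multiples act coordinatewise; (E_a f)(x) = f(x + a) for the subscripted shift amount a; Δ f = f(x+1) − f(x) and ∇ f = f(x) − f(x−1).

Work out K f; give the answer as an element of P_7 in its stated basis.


E_{1} f = (3/4)x^8 + 6x^7 + 21x^6 + 42x^5 + (213/4)x^4 + 45x^3 + (109/4)x^2 + (25/2)x + 37/4
Δ E_{1} f = 6x^7 + 63x^6 + 294x^5 + (1575/2)x^4 + 1305x^3 + (2673/2)x^2 + (1573/2)x + 831/4
E_{-4/3} Δ E_{1} f = 6x^7 + 7x^6 + 14x^5 + (175/18)x^4 + (235/27)x^3 + (179/54)x^2 + (2359/486)x + 2191/2916
(-(E_{-4/3} ∘ Δ ∘ E_{1})) f = -6x^7 - 7x^6 - 14x^5 - (175/18)x^4 - (235/27)x^3 - (179/54)x^2 - (2359/486)x - 2191/2916

g(x) = -6x^7 - 7x^6 - 14x^5 - (175/18)x^4 - (235/27)x^3 - (179/54)x^2 - (2359/486)x - 2191/2916


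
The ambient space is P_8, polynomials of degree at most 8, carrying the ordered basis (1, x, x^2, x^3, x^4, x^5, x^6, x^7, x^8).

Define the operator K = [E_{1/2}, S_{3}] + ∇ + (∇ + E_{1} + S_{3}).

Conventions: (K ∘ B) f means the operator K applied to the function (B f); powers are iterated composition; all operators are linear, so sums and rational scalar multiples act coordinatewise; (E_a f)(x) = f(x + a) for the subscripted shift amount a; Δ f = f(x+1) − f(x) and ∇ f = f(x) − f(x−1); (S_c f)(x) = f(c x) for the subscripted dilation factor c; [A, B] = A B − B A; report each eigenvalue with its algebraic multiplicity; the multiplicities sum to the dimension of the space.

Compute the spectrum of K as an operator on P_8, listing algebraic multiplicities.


image of 1: 2
image of x: 4x + 4
image of x^2: 10x^2 + 12x + 1
image of x^3: 28x^3 + 36x^2 + 15x + 25/4
image of x^4: 82x^4 + 120x^3 + 102x^2 + 51x + 4
image of x^5: 244x^5 + 420x^4 + 530x^3 + (645/2)x^2 + 70x + 169/16
image of x^6: 730x^6 + 1476x^5 + 2415x^4 + 1815x^3 + 660x^2 + (1233/8)x + 83/8
image of x^7: 2188x^7 + 5124x^6 + 10185x^5 + (37275/4)x^4 + 4690x^3 + (23877/16)x^2 + (1855/8)x + 1285/64
image of x^8: 6562x^8 + 17520x^7 + 40796x^6 + 44394x^5 + 28280x^4 + (23205/2)x^3 + (5677/2)x^2 + (3471/8)x + 197/8
the matrix is upper triangular; its diagonal is (2, 4, 10, 28, 82, 244, 730, 2188, 6562)
for a triangular matrix the eigenvalues are the diagonal entries, with algebraic multiplicity their repetition count

λ = 2 (multiplicity 1), λ = 4 (multiplicity 1), λ = 10 (multiplicity 1), λ = 28 (multiplicity 1), λ = 82 (multiplicity 1), λ = 244 (multiplicity 1), λ = 730 (multiplicity 1), λ = 2188 (multiplicity 1), λ = 6562 (multiplicity 1)


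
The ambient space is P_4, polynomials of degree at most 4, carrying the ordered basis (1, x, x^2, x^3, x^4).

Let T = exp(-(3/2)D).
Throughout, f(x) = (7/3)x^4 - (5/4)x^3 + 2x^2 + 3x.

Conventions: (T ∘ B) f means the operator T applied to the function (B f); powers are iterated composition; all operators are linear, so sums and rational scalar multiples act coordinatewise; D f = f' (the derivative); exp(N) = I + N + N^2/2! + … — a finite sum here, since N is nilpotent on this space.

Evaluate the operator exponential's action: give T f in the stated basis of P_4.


order-1 term: -14x^3 + (45/8)x^2 - 6x - 9/2
order-2 term: (63/2)x^2 - (135/16)x + 9/2
order-3 term: -(63/2)x + 135/32
order-4 term: 189/16
the series for exp(-(3/2)D) f terminates at order 4
exp(-(3/2)D) f = (7/3)x^4 - (61/4)x^3 + (313/8)x^2 - (687/16)x + 513/32

the image equals g(x) = (7/3)x^4 - (61/4)x^3 + (313/8)x^2 - (687/16)x + 513/32


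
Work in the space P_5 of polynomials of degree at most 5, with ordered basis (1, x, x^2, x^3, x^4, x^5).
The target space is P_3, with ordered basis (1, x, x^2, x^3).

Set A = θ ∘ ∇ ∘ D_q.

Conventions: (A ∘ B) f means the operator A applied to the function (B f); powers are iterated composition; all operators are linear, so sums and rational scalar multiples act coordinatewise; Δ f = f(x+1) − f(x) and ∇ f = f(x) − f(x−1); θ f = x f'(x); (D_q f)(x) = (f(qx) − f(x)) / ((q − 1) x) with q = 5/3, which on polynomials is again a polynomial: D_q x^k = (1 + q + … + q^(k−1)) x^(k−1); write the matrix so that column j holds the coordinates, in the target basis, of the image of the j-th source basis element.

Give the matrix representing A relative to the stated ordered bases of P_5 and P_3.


image of 1: 0
image of x: 0
image of x^2: 0
image of x^3: (98/9)x
image of x^4: (544/9)x^2 - (272/9)x
image of x^5: (5764/27)x^3 - (5764/27)x^2 + (5764/81)x
each image's coordinates form column j of the matrix

the matrix is [[0, 0, 0, 0, 0, 0]; [0, 0, 0, 98/9, -272/9, 5764/81]; [0, 0, 0, 0, 544/9, -5764/27]; [0, 0, 0, 0, 0, 5764/27]] (rows listed top to bottom)
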